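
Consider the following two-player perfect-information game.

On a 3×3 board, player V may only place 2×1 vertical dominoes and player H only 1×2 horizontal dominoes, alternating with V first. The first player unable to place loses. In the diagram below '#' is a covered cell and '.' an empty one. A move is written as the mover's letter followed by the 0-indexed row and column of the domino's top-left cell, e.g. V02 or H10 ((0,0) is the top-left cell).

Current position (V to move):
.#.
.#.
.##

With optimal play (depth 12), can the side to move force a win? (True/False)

ply 1, V at .#./.#./.## | V00=+1→##./##./.##*; V02=+1→.##/.##/.##; V10=+1→.#./##./###
ply 2: ##./##./.## is terminal -1 (H); from .#./.#./.## depth 12

V winning at [.#./.#./.##]: True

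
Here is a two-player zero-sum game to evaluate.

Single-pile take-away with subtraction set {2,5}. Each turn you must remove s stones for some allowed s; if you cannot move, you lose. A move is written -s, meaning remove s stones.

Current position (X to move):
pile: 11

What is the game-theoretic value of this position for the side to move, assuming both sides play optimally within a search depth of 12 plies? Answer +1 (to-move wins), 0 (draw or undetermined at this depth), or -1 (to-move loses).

[11] X move#1: -2:-1/9*, -5:-1/6
[9] O move#2: -2:+1/7*, -5:+1/4
[7] X move#3: -2:-1/5*, -5:-1/2
[5] O move#4: -2:-1/3, -5:+1/0*
[0] end (terminal -1, X#5); searched 11 to 12

value(11, X) = -1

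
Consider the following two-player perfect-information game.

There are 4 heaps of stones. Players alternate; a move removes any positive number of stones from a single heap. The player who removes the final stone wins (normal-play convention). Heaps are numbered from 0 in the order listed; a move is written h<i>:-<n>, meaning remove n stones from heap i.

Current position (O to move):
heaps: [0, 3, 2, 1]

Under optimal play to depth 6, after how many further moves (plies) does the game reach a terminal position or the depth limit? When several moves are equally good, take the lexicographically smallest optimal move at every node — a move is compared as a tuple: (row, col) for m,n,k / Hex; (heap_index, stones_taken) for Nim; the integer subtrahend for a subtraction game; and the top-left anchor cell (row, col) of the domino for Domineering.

p1 O@[(0,3,2,1)]: h1:-1[(0,2,2,1)]-1* h1:-2[(0,1,2,1)]-1 h1:-3[(0,0,2,1)]-1 h2:-1[(0,3,1,1)]-1 h2:-2[(0,3,0,1)]-1 h3:-1[(0,3,2,0)]-1
p2 X@[(0,2,2,1)]: h1:-1[(0,1,2,1)]-1 h1:-2[(0,0,2,1)]-1 h2:-1[(0,2,1,1)]-1 h2:-2[(0,2,0,1)]-1 h3:-1[(0,2,2,0)]+1*
p3 O@[(0,2,2,0)]: h1:-1[(0,1,2,0)]-1* h1:-2[(0,0,2,0)]-1 h2:-1[(0,2,1,0)]-1 h2:-2[(0,2,0,0)]-1
p4 X@[(0,1,2,0)]: h1:-1[(0,0,2,0)]-1 h2:-1[(0,1,1,0)]+1* h2:-2[(0,1,0,0)]-1
p5 O@[(0,1,1,0)]: h1:-1[(0,0,1,0)]-1* h2:-1[(0,1,0,0)]-1
p6 X@[(0,0,1,0)]: h2:-1[(0,0,0,0)]+1*
p7 O@[(0,0,0,0)] terminal -1; root [(0,3,2,1)] d6

PV length from [(0,3,2,1)]: 6 plies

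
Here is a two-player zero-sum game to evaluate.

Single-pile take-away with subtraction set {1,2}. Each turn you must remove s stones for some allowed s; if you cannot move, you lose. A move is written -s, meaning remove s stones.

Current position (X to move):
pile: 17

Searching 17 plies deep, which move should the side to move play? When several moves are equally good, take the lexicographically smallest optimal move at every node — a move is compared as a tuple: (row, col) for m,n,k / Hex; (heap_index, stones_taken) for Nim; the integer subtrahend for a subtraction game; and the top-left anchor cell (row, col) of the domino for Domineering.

ply 1, X at 17 | -1=-1→16; -2=+1→15*
ply 2, O at 15 | -1=-1→14*; -2=-1→13
ply 3, X at 14 | -1=-1→13; -2=+1→12*
ply 4, O at 12 | -1=-1→11*; -2=-1→10
ply 5, X at 11 | -1=-1→10; -2=+1→9*
ply 6, O at 9 | -1=-1→8*; -2=-1→7
ply 7, X at 8 | -1=-1→7; -2=+1→6*
ply 8, O at 6 | -1=-1→5*; -2=-1→4
ply 9, X at 5 | -1=-1→4; -2=+1→3*
ply 10, O at 3 | -1=-1→2*; -2=-1→1
ply 11, X at 2 | -1=-1→1; -2=+1→0*
ply 12: 0 is terminal -1 (O); from 17 depth 17

X's best at [17]: -2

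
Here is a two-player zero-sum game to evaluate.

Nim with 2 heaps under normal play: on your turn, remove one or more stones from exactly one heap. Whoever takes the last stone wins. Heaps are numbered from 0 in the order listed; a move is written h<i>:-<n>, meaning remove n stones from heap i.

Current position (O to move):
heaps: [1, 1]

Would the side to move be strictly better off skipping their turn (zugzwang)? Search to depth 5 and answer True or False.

zugzwang((1,1), O) = True

ply 1, O at (1,1) | h0:-1=-1→(0,1)*; h1:-1=-1→(1,0)
ply 2, X at (0,1) | h1:-1=+1→(0,0)*
ply 3: (0,0) is terminal -1 (O); from (1,1) depth 5
suppose O passes — search the same position with X to move:
pass> ply 1, X at (1,1) | h0:-1=-1→(0,1)*; h1:-1=-1→(1,0)
pass> ply 2, O at (0,1) | h1:-1=+1→(0,0)*
pass> ply 3: (0,0) is terminal -1 (X); from (1,1) depth 5
for O: play -1, pass +1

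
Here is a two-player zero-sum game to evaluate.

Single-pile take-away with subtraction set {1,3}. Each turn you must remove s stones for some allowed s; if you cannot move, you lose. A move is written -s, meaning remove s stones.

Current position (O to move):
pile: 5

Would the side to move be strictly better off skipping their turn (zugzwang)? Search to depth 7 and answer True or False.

zugzwang(5, O) = False

ply 1, O at 5 | -1=+1→4*; -3=+1→2
ply 2, X at 4 | -1=-1→3*; -3=-1→1
ply 3, O at 3 | -1=+1→2*; -3=+1→0
ply 4, X at 2 | -1=-1→1*
ply 5, O at 1 | -1=+1→0*
ply 6: 0 is terminal -1 (X); from 5 depth 7
pass branch (X moves first from the same position):
  | ply 1, X at 5 | -1=+1→4*; -3=+1→2
  | ply 2, O at 4 | -1=-1→3*; -3=-1→1
  | ply 3, X at 3 | -1=+1→2*; -3=+1→0
  | ply 4, O at 2 | -1=-1→1*
  | ply 5, X at 1 | -1=+1→0*
  | ply 6: 0 is terminal -1 (O); from 5 depth 7
O moving scores +1; O passing scores -1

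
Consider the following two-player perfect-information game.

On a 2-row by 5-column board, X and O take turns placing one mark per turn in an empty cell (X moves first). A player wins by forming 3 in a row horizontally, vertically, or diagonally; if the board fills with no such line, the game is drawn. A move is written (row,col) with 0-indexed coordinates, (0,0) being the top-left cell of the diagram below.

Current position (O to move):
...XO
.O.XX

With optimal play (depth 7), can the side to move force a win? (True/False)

O winning at [...XO/.O.XX]: False

[...XO/.O.XX] O move#1: (0,0):-1/O..XO/.O.XX, (0,1):-1/.O.XO/.O.XX, (0,2):-1/..OXO/.O.XX, (1,0):-1/...XO/OO.XX, (1,2):+0/...XO/.OOXX*
[...XO/.OOXX] X move#2: (0,0):-1/X..XO/.OOXX, (0,1):-1/.X.XO/.OOXX, (0,2):-1/..XXO/.OOXX, (1,0):+0/...XO/XOOXX*
[...XO/XOOXX] O move#3: (0,0):+0/O..XO/XOOXX*, (0,1):+0/.O.XO/XOOXX, (0,2):+0/..OXO/XOOXX
[O..XO/XOOXX] X move#4: (0,1):+0/OX.XO/XOOXX*, (0,2):+0/O.XXO/XOOXX
[OX.XO/XOOXX] O move#5: (0,2):+0/OXOXO/XOOXX*
[OXOXO/XOOXX] end (terminal +0, X#6); searched ...XO/.O.XX to 7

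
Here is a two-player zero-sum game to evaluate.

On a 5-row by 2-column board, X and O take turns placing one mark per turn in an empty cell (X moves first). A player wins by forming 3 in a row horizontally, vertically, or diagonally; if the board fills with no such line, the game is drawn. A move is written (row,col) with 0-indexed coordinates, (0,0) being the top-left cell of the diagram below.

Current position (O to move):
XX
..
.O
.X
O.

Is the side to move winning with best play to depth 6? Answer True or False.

p1 O@[XX/../.O/.X/O.]: (1,0)[XX/O./.O/.X/O.]+0* (1,1)[XX/.O/.O/.X/O.]+0 (2,0)[XX/../OO/.X/O.]+0 (3,0)[XX/../.O/OX/O.]+0 (4,1)[XX/../.O/.X/OO]+0
p2 X@[XX/O./.O/.X/O.]: (1,1)[XX/OX/.O/.X/O.]+0* (2,0)[XX/O./XO/.X/O.]+0 (3,0)[XX/O./.O/XX/O.]+0 (4,1)[XX/O./.O/.X/OX]+0
p3 O@[XX/OX/.O/.X/O.]: (2,0)[XX/OX/OO/.X/O.]+0* (3,0)[XX/OX/.O/OX/O.]+0 (4,1)[XX/OX/.O/.X/OO]+0
p4 X@[XX/OX/OO/.X/O.]: (3,0)[XX/OX/OO/XX/O.]+0* (4,1)[XX/OX/OO/.X/OX]-1
p5 O@[XX/OX/OO/XX/O.]: (4,1)[XX/OX/OO/XX/OO]+0*
p6 X@[XX/OX/OO/XX/OO] terminal +0; root [XX/../.O/.X/O.] d6

O winning at [XX/../.O/.X/O.]: False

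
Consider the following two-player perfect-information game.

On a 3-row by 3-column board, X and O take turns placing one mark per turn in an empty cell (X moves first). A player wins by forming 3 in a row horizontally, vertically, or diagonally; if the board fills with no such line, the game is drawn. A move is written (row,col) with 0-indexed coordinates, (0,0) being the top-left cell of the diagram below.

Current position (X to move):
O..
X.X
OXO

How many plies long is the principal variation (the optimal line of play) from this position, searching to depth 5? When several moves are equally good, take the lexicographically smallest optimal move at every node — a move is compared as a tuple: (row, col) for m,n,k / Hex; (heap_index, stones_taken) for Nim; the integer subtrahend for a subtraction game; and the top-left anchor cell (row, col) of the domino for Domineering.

PV length from [O../X.X/OXO]: 1 ply

ply 1, X at O../X.X/OXO | (0,1)=-1→OX./X.X/OXO; (0,2)=-1→O.X/X.X/OXO; (1,1)=+1→O../XXX/OXO*
ply 2: O../XXX/OXO is terminal -1 (O); from O../X.X/OXO depth 5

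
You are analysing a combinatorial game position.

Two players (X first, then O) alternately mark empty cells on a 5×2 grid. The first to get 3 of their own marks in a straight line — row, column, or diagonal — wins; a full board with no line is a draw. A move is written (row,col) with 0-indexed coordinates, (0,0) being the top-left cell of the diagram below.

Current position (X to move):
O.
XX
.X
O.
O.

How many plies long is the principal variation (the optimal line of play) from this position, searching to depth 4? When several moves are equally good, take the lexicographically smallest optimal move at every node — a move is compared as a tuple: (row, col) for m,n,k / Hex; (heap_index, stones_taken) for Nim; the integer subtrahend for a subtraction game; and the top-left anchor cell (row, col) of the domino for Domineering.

PV length from [O./XX/.X/O./O.]: 1 ply

p1 X@[O./XX/.X/O./O.]: (0,1)[OX/XX/.X/O./O.]+1* (2,0)[O./XX/XX/O./O.]+1 (3,1)[O./XX/.X/OX/O.]+1 (4,1)[O./XX/.X/O./OX]-1
p2 O@[OX/XX/.X/O./O.] terminal -1; root [O./XX/.X/O./O.] d4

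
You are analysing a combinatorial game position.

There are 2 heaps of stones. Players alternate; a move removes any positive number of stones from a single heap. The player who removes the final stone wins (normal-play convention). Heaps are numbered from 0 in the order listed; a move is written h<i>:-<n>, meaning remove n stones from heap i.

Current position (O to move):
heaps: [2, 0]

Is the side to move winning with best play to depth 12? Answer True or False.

O winning at [(2,0)]: True

[(2,0)] O move#1: h0:-1:-1/(1,0), h0:-2:+1/(0,0)*
[(0,0)] end (terminal -1, X#2); searched (2,0) to 12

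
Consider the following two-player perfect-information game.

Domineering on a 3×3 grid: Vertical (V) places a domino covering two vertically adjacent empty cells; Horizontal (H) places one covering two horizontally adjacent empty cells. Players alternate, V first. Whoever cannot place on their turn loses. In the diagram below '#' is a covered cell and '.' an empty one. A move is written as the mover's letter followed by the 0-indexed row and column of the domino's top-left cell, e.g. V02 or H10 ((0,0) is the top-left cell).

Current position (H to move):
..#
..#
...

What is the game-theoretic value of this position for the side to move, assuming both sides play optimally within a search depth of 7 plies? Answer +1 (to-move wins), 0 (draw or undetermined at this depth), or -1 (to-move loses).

value(..#/..#/..., H) = +1

p1 H@[..#/..#/...]: H00[###/..#/...]-1 H10[..#/###/...]+1* H20[..#/..#/##.]-1 H21[..#/..#/.##]-1
p2 V@[..#/###/...] terminal -1; root [..#/..#/...] d7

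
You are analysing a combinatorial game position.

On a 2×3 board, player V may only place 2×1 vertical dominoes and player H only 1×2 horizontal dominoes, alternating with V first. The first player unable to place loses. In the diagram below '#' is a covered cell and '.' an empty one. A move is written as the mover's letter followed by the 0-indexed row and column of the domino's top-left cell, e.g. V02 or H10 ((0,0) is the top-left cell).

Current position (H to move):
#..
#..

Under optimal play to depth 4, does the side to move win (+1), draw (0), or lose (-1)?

[#../#..] H move#1: H01:+1/###/#..*, H11:+1/#../###
[###/#..] end (terminal -1, V#2); searched #../#.. to 4

value(#../#.., H) = +1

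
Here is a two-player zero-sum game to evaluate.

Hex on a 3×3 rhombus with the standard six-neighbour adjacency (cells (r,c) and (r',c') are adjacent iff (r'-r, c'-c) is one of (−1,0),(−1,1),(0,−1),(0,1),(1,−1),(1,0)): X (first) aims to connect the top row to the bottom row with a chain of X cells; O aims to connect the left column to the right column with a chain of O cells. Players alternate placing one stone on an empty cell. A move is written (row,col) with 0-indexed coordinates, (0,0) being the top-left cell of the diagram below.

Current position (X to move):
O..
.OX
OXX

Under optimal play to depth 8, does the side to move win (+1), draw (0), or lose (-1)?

[O../.OX/OXX] X move#1: (0,1):-1/OX./.OX/OXX, (0,2):+1/O.X/.OX/OXX*, (1,0):-1/O../XOX/OXX
[O.X/.OX/OXX] end (terminal -1, O#2); searched O../.OX/OXX to 8

value(O../.OX/OXX, X) = +1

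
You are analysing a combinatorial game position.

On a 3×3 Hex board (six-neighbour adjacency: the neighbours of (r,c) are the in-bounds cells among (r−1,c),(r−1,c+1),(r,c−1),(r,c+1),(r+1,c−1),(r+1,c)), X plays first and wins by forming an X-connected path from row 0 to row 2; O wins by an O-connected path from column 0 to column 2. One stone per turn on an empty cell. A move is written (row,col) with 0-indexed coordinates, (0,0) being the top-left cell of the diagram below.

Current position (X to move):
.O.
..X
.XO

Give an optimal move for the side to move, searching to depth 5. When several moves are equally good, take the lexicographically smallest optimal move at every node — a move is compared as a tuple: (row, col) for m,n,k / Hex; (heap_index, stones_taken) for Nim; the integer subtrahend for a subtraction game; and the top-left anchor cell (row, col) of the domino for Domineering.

[.O./..X/.XO] X move#1: (0,0):+1/XO./..X/.XO*, (0,2):+1/.OX/..X/.XO, (1,0):+1/.O./X.X/.XO, (1,1):-1/.O./.XX/.XO, (2,0):-1/.O./..X/XXO
[XO./..X/.XO] O move#2: (0,2):-1/XOO/..X/.XO*, (1,0):-1/XO./O.X/.XO, (1,1):-1/XO./.OX/.XO, (2,0):-1/XO./..X/OXO
[XOO/..X/.XO] X move#3: (1,0):+1/XOO/X.X/.XO*, (1,1):-1/XOO/.XX/.XO, (2,0):-1/XOO/..X/XXO
[XOO/X.X/.XO] O move#4: (1,1):-1/XOO/XOX/.XO*, (2,0):-1/XOO/X.X/OXO
[XOO/XOX/.XO] X move#5: (2,0):+1/XOO/XOX/XXO*
[XOO/XOX/XXO] end (terminal -1, O#6); searched .O./..X/.XO to 5

X's best at [.O./..X/.XO]: (0,0)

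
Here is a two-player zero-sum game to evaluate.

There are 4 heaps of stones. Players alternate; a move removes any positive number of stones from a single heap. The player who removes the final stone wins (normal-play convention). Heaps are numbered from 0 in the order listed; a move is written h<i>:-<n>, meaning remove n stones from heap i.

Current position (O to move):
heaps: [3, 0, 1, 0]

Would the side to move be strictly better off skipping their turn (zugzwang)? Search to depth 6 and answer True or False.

ply 1, O at (3,0,1,0) | h0:-1=-1→(2,0,1,0); h0:-2=+1→(1,0,1,0)*; h0:-3=-1→(0,0,1,0); h2:-1=-1→(3,0,0,0)
ply 2, X at (1,0,1,0) | h0:-1=-1→(0,0,1,0)*; h2:-1=-1→(1,0,0,0)
ply 3, O at (0,0,1,0) | h2:-1=+1→(0,0,0,0)*
ply 4: (0,0,0,0) is terminal -1 (X); from (3,0,1,0) depth 6
pass branch (X moves first from the same position):
  | ply 1, X at (3,0,1,0) | h0:-1=-1→(2,0,1,0); h0:-2=+1→(1,0,1,0)*; h0:-3=-1→(0,0,1,0); h2:-1=-1→(3,0,0,0)
  | ply 2, O at (1,0,1,0) | h0:-1=-1→(0,0,1,0)*; h2:-1=-1→(1,0,0,0)
  | ply 3, X at (0,0,1,0) | h2:-1=+1→(0,0,0,0)*
  | ply 4: (0,0,0,0) is terminal -1 (O); from (3,0,1,0) depth 6
O moving scores +1; O passing scores -1

zugzwang((3,0,1,0), O) = False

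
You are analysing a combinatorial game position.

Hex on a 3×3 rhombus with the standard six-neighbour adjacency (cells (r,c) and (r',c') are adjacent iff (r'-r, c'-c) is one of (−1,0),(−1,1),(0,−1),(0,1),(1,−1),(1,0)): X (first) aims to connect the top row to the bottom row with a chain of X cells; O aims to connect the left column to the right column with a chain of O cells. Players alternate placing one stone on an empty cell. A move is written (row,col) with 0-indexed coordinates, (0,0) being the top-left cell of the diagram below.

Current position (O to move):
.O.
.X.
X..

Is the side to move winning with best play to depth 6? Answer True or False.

[.O./.X./X..] O move#1: (0,0):-1/OO./.X./X.., (0,2):+1/.OO/.X./X..*, (1,0):-1/.O./OX./X.., (1,2):-1/.O./.XO/X.., (2,1):-1/.O./.X./XO., (2,2):-1/.O./.X./X.O
[.OO/.X./X..] X move#2: (0,0):-1/XOO/.X./X..*, (1,0):-1/.OO/XX./X.., (1,2):-1/.OO/.XX/X.., (2,1):-1/.OO/.X./XX., (2,2):-1/.OO/.X./X.X
[XOO/.X./X..] O move#3: (1,0):+1/XOO/OX./X..*, (1,2):-1/XOO/.XO/X.., (2,1):-1/XOO/.X./XO., (2,2):-1/XOO/.X./X.O
[XOO/OX./X..] end (terminal -1, X#4); searched .O./.X./X.. to 6

O winning at [.O./.X./X..]: True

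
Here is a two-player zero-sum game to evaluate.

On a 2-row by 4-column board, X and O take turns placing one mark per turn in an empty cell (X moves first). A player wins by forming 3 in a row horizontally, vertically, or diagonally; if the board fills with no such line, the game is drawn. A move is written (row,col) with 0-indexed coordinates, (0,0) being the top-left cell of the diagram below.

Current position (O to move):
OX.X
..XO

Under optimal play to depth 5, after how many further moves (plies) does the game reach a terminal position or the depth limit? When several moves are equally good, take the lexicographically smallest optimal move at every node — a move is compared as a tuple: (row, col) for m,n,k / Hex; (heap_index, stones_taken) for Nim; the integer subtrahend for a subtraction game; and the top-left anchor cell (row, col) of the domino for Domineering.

ply 1, O at OX.X/..XO | (0,2)=+0→OXOX/..XO*; (1,0)=-1→OX.X/O.XO; (1,1)=-1→OX.X/.OXO
ply 2, X at OXOX/..XO | (1,0)=+0→OXOX/X.XO*; (1,1)=+0→OXOX/.XXO
ply 3, O at OXOX/X.XO | (1,1)=+0→OXOX/XOXO*
ply 4: OXOX/XOXO is terminal +0 (X); from OX.X/..XO depth 5

PV length from [OX.X/..XO]: 3 plies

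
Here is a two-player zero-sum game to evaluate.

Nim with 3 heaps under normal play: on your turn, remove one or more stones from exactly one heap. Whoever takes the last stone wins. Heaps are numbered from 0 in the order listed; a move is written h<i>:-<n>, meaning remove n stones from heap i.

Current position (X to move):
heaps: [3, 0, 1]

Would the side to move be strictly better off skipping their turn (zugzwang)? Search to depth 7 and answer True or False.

ply 1, X at (3,0,1) | h0:-1=-1→(2,0,1); h0:-2=+1→(1,0,1)*; h0:-3=-1→(0,0,1); h2:-1=-1→(3,0,0)
ply 2, O at (1,0,1) | h0:-1=-1→(0,0,1)*; h2:-1=-1→(1,0,0)
ply 3, X at (0,0,1) | h2:-1=+1→(0,0,0)*
ply 4: (0,0,0) is terminal -1 (O); from (3,0,1) depth 7
suppose X passes — search the same position with O to move:
pass> ply 1, O at (3,0,1) | h0:-1=-1→(2,0,1); h0:-2=+1→(1,0,1)*; h0:-3=-1→(0,0,1); h2:-1=-1→(3,0,0)
pass> ply 2, X at (1,0,1) | h0:-1=-1→(0,0,1)*; h2:-1=-1→(1,0,0)
pass> ply 3, O at (0,0,1) | h2:-1=+1→(0,0,0)*
pass> ply 4: (0,0,0) is terminal -1 (X); from (3,0,1) depth 7
for X: play +1, pass -1

zugzwang((3,0,1), X) = False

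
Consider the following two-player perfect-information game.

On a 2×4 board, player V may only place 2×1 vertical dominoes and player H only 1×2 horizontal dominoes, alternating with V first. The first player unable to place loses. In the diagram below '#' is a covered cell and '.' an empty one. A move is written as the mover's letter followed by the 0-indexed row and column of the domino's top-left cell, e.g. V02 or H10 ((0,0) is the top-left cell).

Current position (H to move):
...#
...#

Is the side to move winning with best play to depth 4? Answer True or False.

[...#/...#] H move#1: H00:+1/##.#/...#*, H01:+1/.###/...#, H10:+1/...#/##.#, H11:+1/...#/.###
[##.#/...#] V move#2: V02:-1/####/..##*
[####/..##] H move#3: H10:+1/####/####*
[####/####] end (terminal -1, V#4); searched ...#/...# to 4

H winning at [...#/...#]: True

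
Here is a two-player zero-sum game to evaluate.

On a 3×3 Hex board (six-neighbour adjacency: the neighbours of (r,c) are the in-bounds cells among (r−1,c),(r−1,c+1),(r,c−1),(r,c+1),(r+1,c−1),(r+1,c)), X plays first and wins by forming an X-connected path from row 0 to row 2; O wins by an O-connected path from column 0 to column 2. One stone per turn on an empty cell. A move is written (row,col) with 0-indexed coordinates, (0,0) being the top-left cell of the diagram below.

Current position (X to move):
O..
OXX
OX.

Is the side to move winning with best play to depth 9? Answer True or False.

[O../OXX/OX.] X move#1: (0,1):+1/OX./OXX/OX.*, (0,2):+1/O.X/OXX/OX., (2,2):+1/O../OXX/OXX
[OX./OXX/OX.] end (terminal -1, O#2); searched O../OXX/OX. to 9

X winning at [O../OXX/OX.]: True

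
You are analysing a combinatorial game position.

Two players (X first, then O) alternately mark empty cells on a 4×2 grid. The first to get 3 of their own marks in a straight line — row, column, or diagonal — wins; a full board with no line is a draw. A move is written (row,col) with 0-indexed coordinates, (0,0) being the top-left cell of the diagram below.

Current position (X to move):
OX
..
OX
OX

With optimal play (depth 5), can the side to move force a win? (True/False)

[OX/../OX/OX] X move#1: (1,0):+0/OX/X./OX/OX, (1,1):+1/OX/.X/OX/OX*
[OX/.X/OX/OX] end (terminal -1, O#2); searched OX/../OX/OX to 5

X winning at [OX/../OX/OX]: True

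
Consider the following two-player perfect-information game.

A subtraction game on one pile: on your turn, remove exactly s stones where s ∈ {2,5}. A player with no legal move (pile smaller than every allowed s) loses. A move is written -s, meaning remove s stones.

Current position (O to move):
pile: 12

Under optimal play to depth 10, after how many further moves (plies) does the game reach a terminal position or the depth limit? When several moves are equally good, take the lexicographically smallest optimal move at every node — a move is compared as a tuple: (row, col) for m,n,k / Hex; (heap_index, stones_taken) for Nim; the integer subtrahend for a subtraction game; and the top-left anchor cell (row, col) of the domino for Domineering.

PV length from [12]: 3 plies

ply 1, O at 12 | -2=-1→10; -5=+1→7*
ply 2, X at 7 | -2=-1→5*; -5=-1→2
ply 3, O at 5 | -2=-1→3; -5=+1→0*
ply 4: 0 is terminal -1 (X); from 12 depth 10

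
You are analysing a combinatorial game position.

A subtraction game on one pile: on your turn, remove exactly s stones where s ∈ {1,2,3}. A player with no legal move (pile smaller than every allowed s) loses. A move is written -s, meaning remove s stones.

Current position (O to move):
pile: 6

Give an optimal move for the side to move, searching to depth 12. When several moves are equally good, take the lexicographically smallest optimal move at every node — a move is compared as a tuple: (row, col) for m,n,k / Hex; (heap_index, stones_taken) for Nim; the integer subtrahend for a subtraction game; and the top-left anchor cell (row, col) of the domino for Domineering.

O's best at [6]: -2

p1 O@[6]: -1[5]-1 -2[4]+1* -3[3]-1
p2 X@[4]: -1[3]-1* -2[2]-1 -3[1]-1
p3 O@[3]: -1[2]-1 -2[1]-1 -3[0]+1*
p4 X@[0] terminal -1; root [6] d12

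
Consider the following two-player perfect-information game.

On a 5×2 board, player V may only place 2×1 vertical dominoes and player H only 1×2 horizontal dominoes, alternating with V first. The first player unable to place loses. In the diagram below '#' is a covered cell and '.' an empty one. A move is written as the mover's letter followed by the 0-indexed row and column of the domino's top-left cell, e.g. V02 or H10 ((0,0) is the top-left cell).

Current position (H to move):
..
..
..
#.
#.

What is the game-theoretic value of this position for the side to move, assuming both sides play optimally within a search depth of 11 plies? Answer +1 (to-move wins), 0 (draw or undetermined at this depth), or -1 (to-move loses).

value(../../../#./#., H) = +1

ply 1, H at ../../../#./#. | H00=-1→##/../../#./#.; H10=+1→../##/../#./#.*; H20=-1→../../##/#./#.
ply 2, V at ../##/../#./#. | V21=-1→../##/.#/##/#.*; V31=-1→../##/../##/##
ply 3, H at ../##/.#/##/#. | H00=+1→##/##/.#/##/#.*
ply 4: ##/##/.#/##/#. is terminal -1 (V); from ../../../#./#. depth 11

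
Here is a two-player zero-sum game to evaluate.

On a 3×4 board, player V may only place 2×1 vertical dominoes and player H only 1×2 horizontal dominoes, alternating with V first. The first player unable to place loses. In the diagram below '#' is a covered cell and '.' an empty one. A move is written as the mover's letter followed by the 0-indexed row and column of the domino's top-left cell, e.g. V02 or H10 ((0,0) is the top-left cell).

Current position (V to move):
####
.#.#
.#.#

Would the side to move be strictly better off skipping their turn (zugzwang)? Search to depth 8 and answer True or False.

p1 V@[####/.#.#/.#.#]: V10[####/##.#/##.#]+1* V12[####/.###/.###]+1
p2 H@[####/##.#/##.#] terminal -1; root [####/.#.#/.#.#] d8
pass branch (H moves first from the same position):
  | p1 H@[####/.#.#/.#.#] terminal -1; root [####/.#.#/.#.#] d8
V moving scores +1; V passing scores +1

zugzwang(####/.#.#/.#.#, V) = False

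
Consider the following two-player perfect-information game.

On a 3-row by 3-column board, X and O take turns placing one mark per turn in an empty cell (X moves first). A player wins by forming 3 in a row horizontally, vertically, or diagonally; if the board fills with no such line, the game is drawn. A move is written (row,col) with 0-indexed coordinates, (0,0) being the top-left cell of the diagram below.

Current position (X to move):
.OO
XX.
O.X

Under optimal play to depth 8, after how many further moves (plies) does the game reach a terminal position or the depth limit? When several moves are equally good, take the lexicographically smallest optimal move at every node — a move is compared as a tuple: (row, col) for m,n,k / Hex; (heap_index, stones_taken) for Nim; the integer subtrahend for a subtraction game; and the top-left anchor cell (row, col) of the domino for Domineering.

[.OO/XX./O.X] X move#1: (0,0):+1/XOO/XX./O.X*, (1,2):+1/.OO/XXX/O.X, (2,1):-1/.OO/XX./OXX
[XOO/XX./O.X] end (terminal -1, O#2); searched .OO/XX./O.X to 8

PV length from [.OO/XX./O.X]: 1 ply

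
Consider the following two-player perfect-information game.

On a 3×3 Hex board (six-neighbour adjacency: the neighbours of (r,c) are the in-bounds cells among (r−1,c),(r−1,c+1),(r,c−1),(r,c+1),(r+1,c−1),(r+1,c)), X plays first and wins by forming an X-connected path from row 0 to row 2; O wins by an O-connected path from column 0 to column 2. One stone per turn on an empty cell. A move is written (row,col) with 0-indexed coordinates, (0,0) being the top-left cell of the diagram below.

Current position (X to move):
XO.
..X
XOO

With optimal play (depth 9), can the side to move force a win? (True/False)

X winning at [XO./..X/XOO]: True

[XO./..X/XOO] X move#1: (0,2):+1/XOX/..X/XOO*, (1,0):+1/XO./X.X/XOO, (1,1):+1/XO./.XX/XOO
[XOX/..X/XOO] O move#2: (1,0):-1/XOX/O.X/XOO*, (1,1):-1/XOX/.OX/XOO
[XOX/O.X/XOO] X move#3: (1,1):+1/XOX/OXX/XOO*
[XOX/OXX/XOO] end (terminal -1, O#4); searched XO./..X/XOO to 9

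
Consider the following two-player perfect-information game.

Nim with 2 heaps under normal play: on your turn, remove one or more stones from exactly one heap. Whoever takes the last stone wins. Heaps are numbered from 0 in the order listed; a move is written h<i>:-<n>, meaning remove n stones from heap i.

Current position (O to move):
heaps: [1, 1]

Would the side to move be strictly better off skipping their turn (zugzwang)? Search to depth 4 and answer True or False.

p1 O@[(1,1)]: h0:-1[(0,1)]-1* h1:-1[(1,0)]-1
p2 X@[(0,1)]: h1:-1[(0,0)]+1*
p3 O@[(0,0)] terminal -1; root [(1,1)] d4
pass branch (X moves first from the same position):
  | p1 X@[(1,1)]: h0:-1[(0,1)]-1* h1:-1[(1,0)]-1
  | p2 O@[(0,1)]: h1:-1[(0,0)]+1*
  | p3 X@[(0,0)] terminal -1; root [(1,1)] d4
O moving scores -1; O passing scores +1

zugzwang((1,1), O) = True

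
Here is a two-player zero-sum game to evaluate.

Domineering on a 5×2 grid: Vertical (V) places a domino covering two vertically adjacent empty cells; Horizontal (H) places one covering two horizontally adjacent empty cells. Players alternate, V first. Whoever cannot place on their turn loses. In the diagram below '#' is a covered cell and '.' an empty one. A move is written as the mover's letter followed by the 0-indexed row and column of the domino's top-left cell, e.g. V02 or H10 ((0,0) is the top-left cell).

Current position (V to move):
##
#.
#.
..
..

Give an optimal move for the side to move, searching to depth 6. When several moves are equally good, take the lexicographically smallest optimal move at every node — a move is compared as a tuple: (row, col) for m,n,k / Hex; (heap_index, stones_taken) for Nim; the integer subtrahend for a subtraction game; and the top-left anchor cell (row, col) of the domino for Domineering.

p1 V@[##/#./#./../..]: V11[##/##/##/../..]-1 V21[##/#./##/.#/..]-1 V30[##/#./#./#./#.]+1* V31[##/#./#./.#/.#]+1
p2 H@[##/#./#./#./#.] terminal -1; root [##/#./#./../..] d6

V's best at [##/#./#./../..]: V30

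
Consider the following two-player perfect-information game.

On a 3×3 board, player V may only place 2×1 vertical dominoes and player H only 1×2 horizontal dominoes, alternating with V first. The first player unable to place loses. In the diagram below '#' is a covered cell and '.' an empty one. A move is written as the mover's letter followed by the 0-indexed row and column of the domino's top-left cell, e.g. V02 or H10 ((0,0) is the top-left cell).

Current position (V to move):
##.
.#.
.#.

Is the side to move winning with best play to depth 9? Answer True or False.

[##./.#./.#.] V move#1: V02:+1/###/.##/.#.*, V10:+1/##./##./##., V12:+1/##./.##/.##
[###/.##/.#.] end (terminal -1, H#2); searched ##./.#./.#. to 9

V winning at [##./.#./.#.]: True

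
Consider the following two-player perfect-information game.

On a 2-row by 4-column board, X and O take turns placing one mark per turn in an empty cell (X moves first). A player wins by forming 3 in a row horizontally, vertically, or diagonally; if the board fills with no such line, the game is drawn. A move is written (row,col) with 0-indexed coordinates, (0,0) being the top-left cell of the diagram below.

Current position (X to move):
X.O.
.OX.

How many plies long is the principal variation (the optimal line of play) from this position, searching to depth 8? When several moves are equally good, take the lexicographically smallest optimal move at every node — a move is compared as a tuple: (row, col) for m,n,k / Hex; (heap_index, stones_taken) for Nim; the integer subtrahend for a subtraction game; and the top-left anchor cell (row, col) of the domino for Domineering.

ply 1, X at X.O./.OX. | (0,1)=+0→XXO./.OX.*; (0,3)=+0→X.OX/.OX.; (1,0)=+0→X.O./XOX.; (1,3)=+0→X.O./.OXX
ply 2, O at XXO./.OX. | (0,3)=+0→XXOO/.OX.*; (1,0)=+0→XXO./OOX.; (1,3)=+0→XXO./.OXO
ply 3, X at XXOO/.OX. | (1,0)=+0→XXOO/XOX.*; (1,3)=+0→XXOO/.OXX
ply 4, O at XXOO/XOX. | (1,3)=+0→XXOO/XOXO*
ply 5: XXOO/XOXO is terminal +0 (X); from X.O./.OX. depth 8

PV length from [X.O./.OX.]: 4 plies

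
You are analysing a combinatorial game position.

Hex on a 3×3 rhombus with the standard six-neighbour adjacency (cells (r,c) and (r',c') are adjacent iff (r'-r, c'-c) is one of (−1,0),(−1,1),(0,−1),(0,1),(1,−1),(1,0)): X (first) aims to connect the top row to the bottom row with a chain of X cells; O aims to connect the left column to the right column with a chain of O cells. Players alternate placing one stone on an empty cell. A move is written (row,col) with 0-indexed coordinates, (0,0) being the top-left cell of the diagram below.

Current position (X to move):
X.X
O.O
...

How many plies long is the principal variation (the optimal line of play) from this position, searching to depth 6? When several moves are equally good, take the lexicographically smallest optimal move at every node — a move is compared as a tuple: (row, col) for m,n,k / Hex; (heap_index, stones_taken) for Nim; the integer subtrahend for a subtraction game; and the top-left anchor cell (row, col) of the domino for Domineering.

PV length from [X.X/O.O/...]: 3 plies

p1 X@[X.X/O.O/...]: (0,1)[XXX/O.O/...]-1 (1,1)[X.X/OXO/...]+1* (2,0)[X.X/O.O/X..]-1 (2,1)[X.X/O.O/.X.]-1 (2,2)[X.X/O.O/..X]-1
p2 O@[X.X/OXO/...]: (0,1)[XOX/OXO/...]-1* (2,0)[X.X/OXO/O..]-1 (2,1)[X.X/OXO/.O.]-1 (2,2)[X.X/OXO/..O]-1
p3 X@[XOX/OXO/...]: (2,0)[XOX/OXO/X..]+1* (2,1)[XOX/OXO/.X.]+1 (2,2)[XOX/OXO/..X]+1
p4 O@[XOX/OXO/X..] terminal -1; root [X.X/O.O/...] d6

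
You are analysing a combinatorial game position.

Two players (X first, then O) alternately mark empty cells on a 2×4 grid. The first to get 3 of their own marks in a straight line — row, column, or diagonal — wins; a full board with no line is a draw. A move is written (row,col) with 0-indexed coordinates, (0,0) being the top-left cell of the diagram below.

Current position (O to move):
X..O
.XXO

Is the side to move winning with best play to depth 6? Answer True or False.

O winning at [X..O/.XXO]: False

[X..O/.XXO] O move#1: (0,1):-1/XO.O/.XXO, (0,2):-1/X.OO/.XXO, (1,0):+0/X..O/OXXO*
[X..O/OXXO] X move#2: (0,1):+0/XX.O/OXXO*, (0,2):+0/X.XO/OXXO
[XX.O/OXXO] O move#3: (0,2):+0/XXOO/OXXO*
[XXOO/OXXO] end (terminal +0, X#4); searched X..O/.XXO to 6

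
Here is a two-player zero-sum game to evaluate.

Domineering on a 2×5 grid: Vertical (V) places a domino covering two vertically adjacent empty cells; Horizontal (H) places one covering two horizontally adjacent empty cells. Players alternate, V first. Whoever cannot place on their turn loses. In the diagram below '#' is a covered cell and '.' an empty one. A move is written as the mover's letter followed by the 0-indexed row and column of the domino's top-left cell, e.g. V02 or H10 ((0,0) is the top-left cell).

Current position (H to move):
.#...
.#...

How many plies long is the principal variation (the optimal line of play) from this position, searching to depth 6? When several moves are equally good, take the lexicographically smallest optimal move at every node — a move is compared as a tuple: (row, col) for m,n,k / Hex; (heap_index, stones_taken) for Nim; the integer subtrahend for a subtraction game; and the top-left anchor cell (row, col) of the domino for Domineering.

[.#.../.#...] H move#1: H02:-1/.###./.#...*, H03:-1/.#.##/.#..., H12:-1/.#.../.###., H13:-1/.#.../.#.##
[.###./.#...] V move#2: V00:-1/####./##..., V04:+1/.####/.#..#*
[.####/.#..#] H move#3: H12:-1/.####/.####*
[.####/.####] V move#4: V00:+1/#####/#####*
[#####/#####] end (terminal -1, H#5); searched .#.../.#... to 6

PV length from [.#.../.#...]: 4 plies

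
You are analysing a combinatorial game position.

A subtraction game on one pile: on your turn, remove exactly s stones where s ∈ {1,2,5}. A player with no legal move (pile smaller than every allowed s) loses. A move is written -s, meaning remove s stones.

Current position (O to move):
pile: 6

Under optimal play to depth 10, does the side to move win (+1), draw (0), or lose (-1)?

p1 O@[6]: -1[5]-1* -2[4]-1 -5[1]-1
p2 X@[5]: -1[4]-1 -2[3]+1* -5[0]+1
p3 O@[3]: -1[2]-1* -2[1]-1
p4 X@[2]: -1[1]-1 -2[0]+1*
p5 O@[0] terminal -1; root [6] d10

value(6, O) = -1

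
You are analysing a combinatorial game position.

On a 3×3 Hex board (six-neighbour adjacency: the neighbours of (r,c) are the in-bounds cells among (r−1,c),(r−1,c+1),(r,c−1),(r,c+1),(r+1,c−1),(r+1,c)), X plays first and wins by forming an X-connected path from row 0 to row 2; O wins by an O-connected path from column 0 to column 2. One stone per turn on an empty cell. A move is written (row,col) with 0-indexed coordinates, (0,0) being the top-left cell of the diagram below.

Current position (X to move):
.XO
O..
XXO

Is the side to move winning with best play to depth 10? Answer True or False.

X winning at [.XO/O../XXO]: True

[.XO/O../XXO] X move#1: (0,0):-1/XXO/O../XXO, (1,1):+1/.XO/OX./XXO*, (1,2):-1/.XO/O.X/XXO
[.XO/OX./XXO] end (terminal -1, O#2); searched .XO/O../XXO to 10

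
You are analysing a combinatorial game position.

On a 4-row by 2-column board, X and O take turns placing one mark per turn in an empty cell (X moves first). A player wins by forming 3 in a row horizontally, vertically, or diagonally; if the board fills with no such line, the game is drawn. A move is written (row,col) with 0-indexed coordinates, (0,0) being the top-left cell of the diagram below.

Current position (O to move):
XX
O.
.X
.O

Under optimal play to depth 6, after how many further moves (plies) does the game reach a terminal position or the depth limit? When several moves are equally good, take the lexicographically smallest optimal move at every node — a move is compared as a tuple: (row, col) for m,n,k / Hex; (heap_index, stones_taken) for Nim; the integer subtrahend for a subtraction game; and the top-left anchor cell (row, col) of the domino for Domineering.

[XX/O./.X/.O] O move#1: (1,1):+0/XX/OO/.X/.O*, (2,0):-1/XX/O./OX/.O, (3,0):-1/XX/O./.X/OO
[XX/OO/.X/.O] X move#2: (2,0):+0/XX/OO/XX/.O*, (3,0):+0/XX/OO/.X/XO
[XX/OO/XX/.O] O move#3: (3,0):+0/XX/OO/XX/OO*
[XX/OO/XX/OO] end (terminal +0, X#4); searched XX/O./.X/.O to 6

PV length from [XX/O./.X/.O]: 3 plies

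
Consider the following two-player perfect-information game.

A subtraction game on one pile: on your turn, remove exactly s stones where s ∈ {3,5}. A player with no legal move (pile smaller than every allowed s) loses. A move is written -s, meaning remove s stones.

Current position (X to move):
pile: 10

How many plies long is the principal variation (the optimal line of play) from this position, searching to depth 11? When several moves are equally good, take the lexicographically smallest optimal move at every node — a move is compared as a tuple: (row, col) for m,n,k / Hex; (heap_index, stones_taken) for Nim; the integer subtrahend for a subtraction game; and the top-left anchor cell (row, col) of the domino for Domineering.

PV length from [10]: 2 plies

[10] X move#1: -3:-1/7*, -5:-1/5
[7] O move#2: -3:-1/4, -5:+1/2*
[2] end (terminal -1, X#3); searched 10 to 11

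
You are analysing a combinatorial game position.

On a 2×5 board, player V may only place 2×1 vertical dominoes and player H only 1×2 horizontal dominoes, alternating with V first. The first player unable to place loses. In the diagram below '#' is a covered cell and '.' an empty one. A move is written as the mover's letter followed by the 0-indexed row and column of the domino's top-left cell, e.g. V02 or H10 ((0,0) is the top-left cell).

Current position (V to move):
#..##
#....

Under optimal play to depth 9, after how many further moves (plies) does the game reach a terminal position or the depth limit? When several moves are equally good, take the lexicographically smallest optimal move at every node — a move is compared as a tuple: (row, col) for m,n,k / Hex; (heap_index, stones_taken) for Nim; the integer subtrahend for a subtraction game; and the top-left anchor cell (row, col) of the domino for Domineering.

p1 V@[#..##/#....]: V01[##.##/##...]-1 V02[#.###/#.#..]+1*
p2 H@[#.###/#.#..]: H13[#.###/#.###]-1*
p3 V@[#.###/#.###]: V01[#####/#####]+1*
p4 H@[#####/#####] terminal -1; root [#..##/#....] d9

PV length from [#..##/#....]: 3 plies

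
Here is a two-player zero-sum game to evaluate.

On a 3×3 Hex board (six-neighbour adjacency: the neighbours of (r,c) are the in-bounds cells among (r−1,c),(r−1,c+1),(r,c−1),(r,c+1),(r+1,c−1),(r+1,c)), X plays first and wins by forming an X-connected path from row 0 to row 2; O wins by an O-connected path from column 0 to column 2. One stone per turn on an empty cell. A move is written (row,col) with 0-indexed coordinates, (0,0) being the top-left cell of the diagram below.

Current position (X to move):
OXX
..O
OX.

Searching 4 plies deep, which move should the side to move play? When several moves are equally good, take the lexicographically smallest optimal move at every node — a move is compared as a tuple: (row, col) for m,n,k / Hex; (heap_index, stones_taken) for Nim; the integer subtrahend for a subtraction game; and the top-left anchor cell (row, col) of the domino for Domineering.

ply 1, X at OXX/..O/OX. | (1,0)=-1→OXX/X.O/OX.; (1,1)=+1→OXX/.XO/OX.*; (2,2)=-1→OXX/..O/OXX
ply 2: OXX/.XO/OX. is terminal -1 (O); from OXX/..O/OX. depth 4

X's best at [OXX/..O/OX.]: (1,1)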